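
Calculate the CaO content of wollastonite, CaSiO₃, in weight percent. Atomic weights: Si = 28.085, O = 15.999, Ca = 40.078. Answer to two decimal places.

48.28 wt%

Molar mass of CaSiO₃ = 1×40.078 + 1×28.085 + 3×15.999 = 116.160 g/mol.
Each formula unit contains 1 Ca, equivalent to 1/1 = 1.0000 mol CaO.
M(CaO) = 1×40.078 + 1×15.999 = 56.077 g/mol.
Mass of CaO per formula unit = 1.0000 × 56.077 = 56.077 g.
CaO wt% = 56.077 / 116.160 × 100 = 48.28%.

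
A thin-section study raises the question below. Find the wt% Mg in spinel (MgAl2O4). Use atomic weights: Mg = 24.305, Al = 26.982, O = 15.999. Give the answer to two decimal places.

17.08 weight percent

M(MgAl2O4) = 142.265 g/mol.
Mg contributes 1 × 24.305 = 24.305 g per mole.
24.305/142.265 = 0.1708 → 17.08%.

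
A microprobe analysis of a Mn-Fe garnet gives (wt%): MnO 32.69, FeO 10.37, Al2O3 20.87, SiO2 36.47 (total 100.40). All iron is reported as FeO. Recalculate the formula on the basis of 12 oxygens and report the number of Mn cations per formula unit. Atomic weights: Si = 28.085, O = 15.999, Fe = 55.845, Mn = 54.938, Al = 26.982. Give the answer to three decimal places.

2.273 Mn apfu

MnO: 32.69/70.937 = 0.46083 mol → 0.46083 mol Mn, 0.46083 mol O.
FeO: 10.37/71.844 = 0.14434 mol → 0.14434 mol Fe, 0.14434 mol O.
Al2O3: 20.87/101.961 = 0.20469 mol → 0.40938 mol Al, 0.61407 mol O.
SiO2: 36.47/60.083 = 0.60699 mol → 0.60699 mol Si, 1.21398 mol O.
Total oxygen = 2.43322 mol. Normalization factor = 12/2.43322 = 4.93174.
Mn per 12 O = 0.46083 × 4.93174 = 2.273.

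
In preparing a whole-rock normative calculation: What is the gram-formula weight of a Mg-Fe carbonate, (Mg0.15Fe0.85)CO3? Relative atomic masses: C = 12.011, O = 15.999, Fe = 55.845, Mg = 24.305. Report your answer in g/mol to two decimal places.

The formula mass is the sum 0.15·24.305 + 0.85·55.845 + 1·12.011 + 3·15.999.

111.12 g/mol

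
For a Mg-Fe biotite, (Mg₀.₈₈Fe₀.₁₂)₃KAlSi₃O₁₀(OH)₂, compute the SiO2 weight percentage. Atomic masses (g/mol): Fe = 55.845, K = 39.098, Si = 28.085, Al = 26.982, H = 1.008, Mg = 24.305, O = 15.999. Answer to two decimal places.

Molar mass of (Mg₀.₈₈Fe₀.₁₂)₃KAlSi₃O₁₀(OH)₂ = 2.64·24.305 + 0.36·55.845 + 1·39.098 + 1·26.982 + 3·28.085 + 12·15.999 + 2·1.008 = 428.608 g/mol.
Each formula unit contains 3 Si, equivalent to 3/1 = 3.0000 mol SiO2.
M(SiO2) = 1×28.085 + 2×15.999 = 60.083 g/mol.
Mass of SiO2 per formula unit = 3.0000 × 60.083 = 180.249 g.
SiO2 wt% = 180.249 / 428.608 × 100 = 42.05%.

42.05 wt%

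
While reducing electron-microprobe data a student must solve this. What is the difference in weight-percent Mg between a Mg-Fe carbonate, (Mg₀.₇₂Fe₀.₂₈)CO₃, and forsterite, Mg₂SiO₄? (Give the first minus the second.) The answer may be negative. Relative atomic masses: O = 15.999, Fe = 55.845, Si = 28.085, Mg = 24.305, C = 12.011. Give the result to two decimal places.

First mineral: 17.500 g Mg in 93.144 g formula = 18.79 wt% Mg.
Second mineral: 48.610 g Mg in 140.691 g formula = 34.55 wt% Mg.
18.79% − 34.55% gives a difference of -15.76 percentage points.

-15.76 percentage points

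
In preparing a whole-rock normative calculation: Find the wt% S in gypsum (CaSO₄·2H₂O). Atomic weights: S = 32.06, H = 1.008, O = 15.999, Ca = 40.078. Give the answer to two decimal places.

18.62 wt%

M(CaSO₄·2H₂O) = 172.164 g/mol.
S contributes 1 × 32.06 = 32.060 g per mole.
32.060/172.164 = 0.1862 → 18.62%.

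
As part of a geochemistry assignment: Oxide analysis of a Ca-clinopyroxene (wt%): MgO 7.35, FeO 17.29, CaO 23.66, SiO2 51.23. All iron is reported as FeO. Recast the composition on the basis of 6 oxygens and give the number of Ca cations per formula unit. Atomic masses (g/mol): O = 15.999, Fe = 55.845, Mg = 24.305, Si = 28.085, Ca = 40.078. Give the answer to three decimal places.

0.993 Ca apfu

7.35 wt% MgO ÷ 40.304 g/mol = 0.18236 mol, giving 0.18236 Mg and 0.18236 O.
17.29 wt% FeO ÷ 71.844 g/mol = 0.24066 mol, giving 0.24066 Fe and 0.24066 O.
23.66 wt% CaO ÷ 56.077 g/mol = 0.42192 mol, giving 0.42192 Ca and 0.42192 O.
51.23 wt% SiO2 ÷ 60.083 g/mol = 0.85265 mol, giving 0.85265 Si and 1.70530 O.
Oxygen sums to 2.55024; scaling by 6/2.55024 = 2.35272 puts the formula on 6 O.
Ca: 0.42192 × 2.35272 = 0.993 atoms per formula unit.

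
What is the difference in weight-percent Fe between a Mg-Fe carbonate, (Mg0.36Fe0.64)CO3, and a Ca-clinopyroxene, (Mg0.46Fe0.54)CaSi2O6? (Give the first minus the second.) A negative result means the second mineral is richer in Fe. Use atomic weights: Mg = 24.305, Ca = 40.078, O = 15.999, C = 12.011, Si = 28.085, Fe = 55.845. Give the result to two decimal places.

M((Mg0.36Fe0.64)CO3) = 104.499 g/mol, so wt% Fe = 35.741/104.499 × 100 = 34.20%.
M((Mg0.46Fe0.54)CaSi2O6) = 233.579 g/mol, so wt% Fe = 30.156/233.579 × 100 = 12.91%.
34.20 − 12.91 = 21.29 pp.

21.29 percentage points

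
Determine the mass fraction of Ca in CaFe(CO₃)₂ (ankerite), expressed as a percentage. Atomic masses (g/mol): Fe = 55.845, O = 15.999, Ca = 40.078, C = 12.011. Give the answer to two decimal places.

Molar mass of CaFe(CO₃)₂: 1*40.078 + 1*55.845 + 2*12.011 + 6*15.999 = 215.939 g/mol.
Mass of Ca per formula unit: 1 × 40.078 = 40.078 g.
Weight fraction Ca = 40.078 / 215.939 = 0.1856.

18.56 weight percent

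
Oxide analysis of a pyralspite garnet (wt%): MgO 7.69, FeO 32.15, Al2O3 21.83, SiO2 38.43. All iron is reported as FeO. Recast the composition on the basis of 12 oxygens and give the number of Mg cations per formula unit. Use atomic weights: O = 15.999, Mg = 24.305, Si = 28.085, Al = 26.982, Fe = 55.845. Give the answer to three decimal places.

0.894 Mg apfu

MgO (M=40.304): mol = 0.19080; Mg = 0.19080, O = 0.19080.
FeO (M=71.844): mol = 0.44750; Fe = 0.44750, O = 0.44750.
Al2O3 (M=101.961): mol = 0.21410; Al = 0.42820, O = 0.64230.
SiO2 (M=60.083): mol = 0.63962; Si = 0.63962, O = 1.27924.
ΣO = 2.55984; factor = 12/ΣO = 4.68779.
Mg apfu = 0.19080 × 4.68779 = 0.894.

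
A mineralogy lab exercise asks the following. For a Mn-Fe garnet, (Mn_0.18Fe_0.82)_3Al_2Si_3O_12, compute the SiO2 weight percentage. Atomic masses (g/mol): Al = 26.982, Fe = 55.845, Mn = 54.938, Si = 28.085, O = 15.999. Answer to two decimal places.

36.25 wt%

Molar mass of (Mn_0.18Fe_0.82)_3Al_2Si_3O_12 = 0.54·54.938 + 2.46·55.845 + 2·26.982 + 3·28.085 + 12·15.999 = 497.252 g/mol.
Each formula unit contains 3 Si, equivalent to 3/1 = 3.0000 mol SiO2.
M(SiO2) = 1×28.085 + 2×15.999 = 60.083 g/mol.
Mass of SiO2 per formula unit = 3.0000 × 60.083 = 180.249 g.
SiO2 wt% = 180.249 / 497.252 × 100 = 36.25%.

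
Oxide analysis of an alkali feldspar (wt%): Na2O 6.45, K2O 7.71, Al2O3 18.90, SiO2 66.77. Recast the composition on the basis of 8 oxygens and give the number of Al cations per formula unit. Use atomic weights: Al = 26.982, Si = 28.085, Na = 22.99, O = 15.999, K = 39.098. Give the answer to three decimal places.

1.000 Al apfu

Na2O: 6.45/61.979 = 0.10407 mol → 0.20814 mol Na, 0.10407 mol O.
K2O: 7.71/94.195 = 0.08185 mol → 0.16370 mol K, 0.08185 mol O.
Al2O3: 18.90/101.961 = 0.18536 mol → 0.37072 mol Al, 0.55608 mol O.
SiO2: 66.77/60.083 = 1.11130 mol → 1.11130 mol Si, 2.22260 mol O.
Total oxygen = 2.96460 mol. Normalization factor = 8/2.96460 = 2.69851.
Al per 8 O = 0.37072 × 2.69851 = 1.000.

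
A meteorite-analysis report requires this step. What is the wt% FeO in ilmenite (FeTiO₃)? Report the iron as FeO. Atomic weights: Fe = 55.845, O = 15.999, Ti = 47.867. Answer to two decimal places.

47.36 wt%

M(FeTiO₃) = 151.709 g/mol; M(FeO) = 71.844 g/mol.
Moles FeO per formula unit = 1 Fe ÷ 1 = 1.0000.
FeO fraction = (1.0000 × 71.844) / 151.709 = 71.844/151.709 = 0.4736.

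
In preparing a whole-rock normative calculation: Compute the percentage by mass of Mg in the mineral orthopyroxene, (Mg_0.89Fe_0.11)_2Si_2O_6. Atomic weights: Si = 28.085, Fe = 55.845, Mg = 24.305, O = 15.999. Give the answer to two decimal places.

M((Mg_0.89Fe_0.11)_2Si_2O_6) = 207.713 g/mol.
Mg contributes 1.78 × 24.305 = 43.263 g per mole.
43.263/207.713 = 0.2083 → 20.83%.

20.83 mass %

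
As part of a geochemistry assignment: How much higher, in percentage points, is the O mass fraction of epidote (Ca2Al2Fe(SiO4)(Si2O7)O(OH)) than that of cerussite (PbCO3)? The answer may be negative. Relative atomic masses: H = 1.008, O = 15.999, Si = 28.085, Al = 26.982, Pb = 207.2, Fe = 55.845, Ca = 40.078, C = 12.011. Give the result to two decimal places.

25.08 percentage points

M(Ca2Al2Fe(SiO4)(Si2O7)O(OH)) = 483.215 g/mol, so wt% O = 207.987/483.215 × 100 = 43.04%.
M(PbCO3) = 267.208 g/mol, so wt% O = 47.997/267.208 × 100 = 17.96%.
43.04 − 17.96 = 25.08 pp.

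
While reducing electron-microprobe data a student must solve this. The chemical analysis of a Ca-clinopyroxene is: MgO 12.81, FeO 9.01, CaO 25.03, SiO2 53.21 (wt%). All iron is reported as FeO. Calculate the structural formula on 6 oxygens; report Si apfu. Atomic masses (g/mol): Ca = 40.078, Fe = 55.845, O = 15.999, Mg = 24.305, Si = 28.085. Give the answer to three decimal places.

1.997 Si apfu

MgO (M=40.304): mol = 0.31783; Mg = 0.31783, O = 0.31783.
FeO (M=71.844): mol = 0.12541; Fe = 0.12541, O = 0.12541.
CaO (M=56.077): mol = 0.44635; Ca = 0.44635, O = 0.44635.
SiO2 (M=60.083): mol = 0.88561; Si = 0.88561, O = 1.77122.
ΣO = 2.66081; factor = 6/ΣO = 2.25495.
Si apfu = 0.88561 × 2.25495 = 1.997.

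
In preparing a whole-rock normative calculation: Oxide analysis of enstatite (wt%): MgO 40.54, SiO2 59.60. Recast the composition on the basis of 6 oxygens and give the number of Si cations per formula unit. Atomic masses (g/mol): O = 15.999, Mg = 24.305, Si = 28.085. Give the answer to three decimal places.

MgO (M=40.304): mol = 1.00586; Mg = 1.00586, O = 1.00586.
SiO2 (M=60.083): mol = 0.99196; Si = 0.99196, O = 1.98392.
ΣO = 2.98978; factor = 6/ΣO = 2.00684.
Si apfu = 0.99196 × 2.00684 = 1.991.

1.991 Si apfu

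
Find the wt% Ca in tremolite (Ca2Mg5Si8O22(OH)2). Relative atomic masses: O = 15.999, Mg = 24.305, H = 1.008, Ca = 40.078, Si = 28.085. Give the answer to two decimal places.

Molar mass of Ca2Mg5Si8O22(OH)2: 2·40.078 + 5·24.305 + 8·28.085 + 24·15.999 + 2·1.008 = 812.353 g/mol.
Mass of Ca per formula unit: 2 × 40.078 = 80.156 g.
Weight fraction Ca = 80.156 / 812.353 = 0.0987.

9.87 mass %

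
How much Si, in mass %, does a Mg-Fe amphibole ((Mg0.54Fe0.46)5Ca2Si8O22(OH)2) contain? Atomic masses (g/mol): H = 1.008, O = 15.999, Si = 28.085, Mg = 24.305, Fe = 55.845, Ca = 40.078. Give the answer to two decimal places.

25.39 mass %

Formula mass = 2.70·24.305 + 2.30·55.845 + 2·40.078 + 8·28.085 + 24·15.999 + 2·1.008 = 884.895 g/mol, of which 224.680 g is Si.
So Si makes up 224.680/884.895 = 0.2539 of the mass, i.e. 25.39%.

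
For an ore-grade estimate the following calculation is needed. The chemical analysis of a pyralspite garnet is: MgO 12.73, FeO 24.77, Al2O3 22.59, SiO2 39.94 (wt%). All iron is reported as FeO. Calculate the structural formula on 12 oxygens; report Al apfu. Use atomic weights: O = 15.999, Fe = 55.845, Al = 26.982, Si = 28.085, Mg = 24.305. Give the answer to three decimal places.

2.003 Al apfu

12.73 wt% MgO ÷ 40.304 g/mol = 0.31585 mol, giving 0.31585 Mg and 0.31585 O.
24.77 wt% FeO ÷ 71.844 g/mol = 0.34477 mol, giving 0.34477 Fe and 0.34477 O.
22.59 wt% Al2O3 ÷ 101.961 g/mol = 0.22156 mol, giving 0.44312 Al and 0.66468 O.
39.94 wt% SiO2 ÷ 60.083 g/mol = 0.66475 mol, giving 0.66475 Si and 1.32950 O.
Oxygen sums to 2.65480; scaling by 12/2.65480 = 4.52011 puts the formula on 12 O.
Al: 0.44312 × 4.52011 = 2.003 atoms per formula unit.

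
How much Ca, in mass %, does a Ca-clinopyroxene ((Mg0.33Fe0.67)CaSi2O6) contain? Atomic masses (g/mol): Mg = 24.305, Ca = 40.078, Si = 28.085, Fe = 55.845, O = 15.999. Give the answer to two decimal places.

16.86 mass %

Molar mass of (Mg0.33Fe0.67)CaSi2O6: 0.33·24.305 + 0.67·55.845 + 1·40.078 + 2·28.085 + 6·15.999 = 237.679 g/mol.
Mass of Ca per formula unit: 1 × 40.078 = 40.078 g.
Weight fraction Ca = 40.078 / 237.679 = 0.1686.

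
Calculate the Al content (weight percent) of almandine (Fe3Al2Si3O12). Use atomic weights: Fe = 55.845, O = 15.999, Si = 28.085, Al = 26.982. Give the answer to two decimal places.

Formula mass = 3*55.845 + 2*26.982 + 3*28.085 + 12*15.999 = 497.742 g/mol, of which 53.964 g is Al.
So Al makes up 53.964/497.742 = 0.1084 of the mass, i.e. 10.84%.

10.84 weight percent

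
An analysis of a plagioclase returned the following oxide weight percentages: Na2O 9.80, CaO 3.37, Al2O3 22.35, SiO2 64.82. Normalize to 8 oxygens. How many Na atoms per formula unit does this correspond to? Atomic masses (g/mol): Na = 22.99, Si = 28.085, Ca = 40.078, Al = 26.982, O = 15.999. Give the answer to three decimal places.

Na2O (M=61.979): mol = 0.15812; Na = 0.31624, O = 0.15812.
CaO (M=56.077): mol = 0.06010; Ca = 0.06010, O = 0.06010.
Al2O3 (M=101.961): mol = 0.21920; Al = 0.43840, O = 0.65760.
SiO2 (M=60.083): mol = 1.07884; Si = 1.07884, O = 2.15768.
ΣO = 3.03350; factor = 8/ΣO = 2.63722.
Na apfu = 0.31624 × 2.63722 = 0.834.

0.834 Na apfu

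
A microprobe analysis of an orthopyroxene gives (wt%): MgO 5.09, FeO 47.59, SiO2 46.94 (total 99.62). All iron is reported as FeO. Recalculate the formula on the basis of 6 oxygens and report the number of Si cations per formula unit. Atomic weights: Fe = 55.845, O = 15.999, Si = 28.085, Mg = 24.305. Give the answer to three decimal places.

1.994 Si apfu

MgO (M=40.304): mol = 0.12629; Mg = 0.12629, O = 0.12629.
FeO (M=71.844): mol = 0.66241; Fe = 0.66241, O = 0.66241.
SiO2 (M=60.083): mol = 0.78125; Si = 0.78125, O = 1.56250.
ΣO = 2.35120; factor = 6/ΣO = 2.55189.
Si apfu = 0.78125 × 2.55189 = 1.994.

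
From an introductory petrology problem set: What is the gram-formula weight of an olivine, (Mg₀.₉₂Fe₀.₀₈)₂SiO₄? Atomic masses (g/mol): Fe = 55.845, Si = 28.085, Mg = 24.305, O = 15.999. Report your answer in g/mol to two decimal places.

145.74 g/mol

M = 1.84·24.305 + 0.16·55.845 + 1·28.085 + 4·15.999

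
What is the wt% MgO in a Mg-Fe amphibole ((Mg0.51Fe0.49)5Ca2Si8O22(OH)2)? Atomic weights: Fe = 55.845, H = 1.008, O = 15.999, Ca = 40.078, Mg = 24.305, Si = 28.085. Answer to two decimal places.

Formula mass = 889.626 g/mol.
2.55 Mg → 2.5500 mol MgO per formula unit; M(MgO) = 40.304, so MgO mass = 102.775 g.
102.775/889.626 × 100 = 11.55 wt%.

11.55 wt%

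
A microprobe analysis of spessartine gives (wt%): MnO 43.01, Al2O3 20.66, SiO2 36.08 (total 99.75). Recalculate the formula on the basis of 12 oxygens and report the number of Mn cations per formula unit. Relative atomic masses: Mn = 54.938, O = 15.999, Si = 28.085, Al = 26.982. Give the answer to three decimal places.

3.012 Mn apfu

43.01 wt% MnO ÷ 70.937 g/mol = 0.60631 mol, giving 0.60631 Mn and 0.60631 O.
20.66 wt% Al2O3 ÷ 101.961 g/mol = 0.20263 mol, giving 0.40526 Al and 0.60789 O.
36.08 wt% SiO2 ÷ 60.083 g/mol = 0.60050 mol, giving 0.60050 Si and 1.20100 O.
Oxygen sums to 2.41520; scaling by 12/2.41520 = 4.96853 puts the formula on 12 O.
Mn: 0.60631 × 4.96853 = 3.012 atoms per formula unit.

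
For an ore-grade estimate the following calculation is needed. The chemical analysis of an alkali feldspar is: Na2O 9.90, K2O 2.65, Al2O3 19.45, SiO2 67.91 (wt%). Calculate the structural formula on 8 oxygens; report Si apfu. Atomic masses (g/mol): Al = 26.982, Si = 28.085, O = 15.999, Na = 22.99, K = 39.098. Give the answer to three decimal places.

2.993 Si apfu

Na2O (M=61.979): mol = 0.15973; Na = 0.31946, O = 0.15973.
K2O (M=94.195): mol = 0.02813; K = 0.05626, O = 0.02813.
Al2O3 (M=101.961): mol = 0.19076; Al = 0.38152, O = 0.57228.
SiO2 (M=60.083): mol = 1.13027; Si = 1.13027, O = 2.26054.
ΣO = 3.02068; factor = 8/ΣO = 2.64841.
Si apfu = 1.13027 × 2.64841 = 2.993.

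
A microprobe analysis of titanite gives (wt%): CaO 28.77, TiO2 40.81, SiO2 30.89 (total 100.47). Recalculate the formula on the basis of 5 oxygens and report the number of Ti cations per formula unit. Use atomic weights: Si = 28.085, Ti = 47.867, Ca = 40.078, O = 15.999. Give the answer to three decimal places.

0.997 Ti apfu

28.77 wt% CaO ÷ 56.077 g/mol = 0.51304 mol, giving 0.51304 Ca and 0.51304 O.
40.81 wt% TiO2 ÷ 79.865 g/mol = 0.51099 mol, giving 0.51099 Ti and 1.02198 O.
30.89 wt% SiO2 ÷ 60.083 g/mol = 0.51412 mol, giving 0.51412 Si and 1.02824 O.
Oxygen sums to 2.56326; scaling by 5/2.56326 = 1.95064 puts the formula on 5 O.
Ti: 0.51099 × 1.95064 = 0.997 atoms per formula unit.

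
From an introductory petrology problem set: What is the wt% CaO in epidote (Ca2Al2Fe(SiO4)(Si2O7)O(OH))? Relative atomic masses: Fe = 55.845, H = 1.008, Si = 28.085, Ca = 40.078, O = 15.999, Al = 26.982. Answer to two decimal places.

23.21 wt%

Molar mass of Ca2Al2Fe(SiO4)(Si2O7)O(OH) = 2×40.078 + 2×26.982 + 1×55.845 + 3×28.085 + 13×15.999 + 1×1.008 = 483.215 g/mol.
Each formula unit contains 2 Ca, equivalent to 2/1 = 2.0000 mol CaO.
M(CaO) = 1×40.078 + 1×15.999 = 56.077 g/mol.
Mass of CaO per formula unit = 2.0000 × 56.077 = 112.154 g.
CaO wt% = 112.154 / 483.215 × 100 = 23.21%.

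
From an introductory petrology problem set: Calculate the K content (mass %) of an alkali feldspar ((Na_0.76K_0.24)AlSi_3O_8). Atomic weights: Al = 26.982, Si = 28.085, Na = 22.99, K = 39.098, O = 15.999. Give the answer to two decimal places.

Molar mass of (Na_0.76K_0.24)AlSi_3O_8: 0.76·22.99 + 0.24·39.098 + 1·26.982 + 3·28.085 + 8·15.999 = 266.085 g/mol.
Mass of K per formula unit: 0.24 × 39.098 = 9.384 g.
Weight fraction K = 9.384 / 266.085 = 0.0353.

3.53 mass %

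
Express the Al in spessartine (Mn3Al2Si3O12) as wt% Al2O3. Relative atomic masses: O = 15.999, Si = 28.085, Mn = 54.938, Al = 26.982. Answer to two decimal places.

20.60 wt%

M(Mn3Al2Si3O12) = 495.021 g/mol; M(Al2O3) = 101.961 g/mol.
Moles Al2O3 per formula unit = 2 Al ÷ 2 = 1.0000.
Al2O3 fraction = (1.0000 × 101.961) / 495.021 = 101.961/495.021 = 0.2060.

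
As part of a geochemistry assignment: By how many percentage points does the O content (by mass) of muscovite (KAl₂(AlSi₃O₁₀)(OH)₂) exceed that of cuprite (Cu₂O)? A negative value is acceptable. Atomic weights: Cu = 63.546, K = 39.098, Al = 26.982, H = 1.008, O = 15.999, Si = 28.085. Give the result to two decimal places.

O in KAl₂(AlSi₃O₁₀)(OH)₂: molar mass 398.303 g/mol; 12×15.999 = 191.988 g → 48.20 wt%.
O in Cu₂O: molar mass 143.091 g/mol; 1×15.999 = 15.999 g → 11.18 wt%.
Difference = 48.20 − 11.18 = 37.02 percentage points.

37.02 percentage points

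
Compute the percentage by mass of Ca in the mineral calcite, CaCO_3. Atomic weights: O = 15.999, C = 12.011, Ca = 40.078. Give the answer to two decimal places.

40.04 weight percent

M(CaCO_3) = 100.086 g/mol.
Ca contributes 1 × 40.078 = 40.078 g per mole.
40.078/100.086 = 0.4004 → 40.04%.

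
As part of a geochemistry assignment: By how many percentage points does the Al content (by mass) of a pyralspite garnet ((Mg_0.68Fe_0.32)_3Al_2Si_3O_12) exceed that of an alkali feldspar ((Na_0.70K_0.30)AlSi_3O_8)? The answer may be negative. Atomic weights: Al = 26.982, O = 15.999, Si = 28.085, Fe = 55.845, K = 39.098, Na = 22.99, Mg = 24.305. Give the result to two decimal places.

Al in (Mg_0.68Fe_0.32)_3Al_2Si_3O_12: molar mass 433.400 g/mol; 2×26.982 = 53.964 g → 12.45 wt%.
Al in (Na_0.70K_0.30)AlSi_3O_8: molar mass 267.051 g/mol; 1×26.982 = 26.982 g → 10.10 wt%.
Difference = 12.45 − 10.10 = 2.35 percentage points.

2.35 percentage points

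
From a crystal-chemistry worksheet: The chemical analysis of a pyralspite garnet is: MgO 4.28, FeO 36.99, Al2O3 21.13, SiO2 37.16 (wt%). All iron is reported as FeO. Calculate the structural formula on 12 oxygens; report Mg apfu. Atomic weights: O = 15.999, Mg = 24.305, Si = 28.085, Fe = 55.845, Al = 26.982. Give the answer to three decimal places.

4.28 wt% MgO ÷ 40.304 g/mol = 0.10619 mol, giving 0.10619 Mg and 0.10619 O.
36.99 wt% FeO ÷ 71.844 g/mol = 0.51487 mol, giving 0.51487 Fe and 0.51487 O.
21.13 wt% Al2O3 ÷ 101.961 g/mol = 0.20724 mol, giving 0.41448 Al and 0.62172 O.
37.16 wt% SiO2 ÷ 60.083 g/mol = 0.61848 mol, giving 0.61848 Si and 1.23696 O.
Oxygen sums to 2.47974; scaling by 12/2.47974 = 4.83922 puts the formula on 12 O.
Mg: 0.10619 × 4.83922 = 0.514 atoms per formula unit.

0.514 Mg apfu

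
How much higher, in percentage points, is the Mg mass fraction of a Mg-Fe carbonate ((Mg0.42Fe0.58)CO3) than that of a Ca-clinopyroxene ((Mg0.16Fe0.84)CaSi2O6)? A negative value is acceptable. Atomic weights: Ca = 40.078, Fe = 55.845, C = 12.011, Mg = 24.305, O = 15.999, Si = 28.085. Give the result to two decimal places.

8.35 percentage points

M((Mg0.42Fe0.58)CO3) = 102.606 g/mol, so wt% Mg = 10.208/102.606 × 100 = 9.95%.
M((Mg0.16Fe0.84)CaSi2O6) = 243.041 g/mol, so wt% Mg = 3.889/243.041 × 100 = 1.60%.
9.95 − 1.60 = 8.35 pp.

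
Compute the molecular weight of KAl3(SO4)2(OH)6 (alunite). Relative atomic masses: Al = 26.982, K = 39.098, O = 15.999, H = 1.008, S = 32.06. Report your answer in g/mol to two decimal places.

414.20 g/mol

M = 1*39.098 + 3*26.982 + 2*32.06 + 14*15.999 + 6*1.008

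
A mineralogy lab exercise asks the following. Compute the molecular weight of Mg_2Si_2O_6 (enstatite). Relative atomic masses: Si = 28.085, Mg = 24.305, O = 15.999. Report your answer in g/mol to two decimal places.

200.77 g/mol

M = 2*24.305 + 2*28.085 + 6*15.999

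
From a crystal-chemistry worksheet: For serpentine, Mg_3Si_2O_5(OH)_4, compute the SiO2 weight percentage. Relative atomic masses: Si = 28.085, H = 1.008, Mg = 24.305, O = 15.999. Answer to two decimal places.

43.36 wt%

Molar mass of Mg_3Si_2O_5(OH)_4 = 3×24.305 + 2×28.085 + 9×15.999 + 4×1.008 = 277.108 g/mol.
Each formula unit contains 2 Si, equivalent to 2/1 = 2.0000 mol SiO2.
M(SiO2) = 1×28.085 + 2×15.999 = 60.083 g/mol.
Mass of SiO2 per formula unit = 2.0000 × 60.083 = 120.166 g.
SiO2 wt% = 120.166 / 277.108 × 100 = 43.36%.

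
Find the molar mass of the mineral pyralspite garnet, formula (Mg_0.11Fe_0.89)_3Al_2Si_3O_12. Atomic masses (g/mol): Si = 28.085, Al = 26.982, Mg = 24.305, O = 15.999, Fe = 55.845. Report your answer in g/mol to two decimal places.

M = 0.33·24.305 + 2.67·55.845 + 2·26.982 + 3·28.085 + 12·15.999

487.33 g/mol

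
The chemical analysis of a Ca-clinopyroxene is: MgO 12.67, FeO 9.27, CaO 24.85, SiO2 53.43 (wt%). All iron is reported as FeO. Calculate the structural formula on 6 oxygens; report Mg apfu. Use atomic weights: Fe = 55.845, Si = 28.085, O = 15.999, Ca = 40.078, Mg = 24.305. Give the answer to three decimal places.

12.67 wt% MgO ÷ 40.304 g/mol = 0.31436 mol, giving 0.31436 Mg and 0.31436 O.
9.27 wt% FeO ÷ 71.844 g/mol = 0.12903 mol, giving 0.12903 Fe and 0.12903 O.
24.85 wt% CaO ÷ 56.077 g/mol = 0.44314 mol, giving 0.44314 Ca and 0.44314 O.
53.43 wt% SiO2 ÷ 60.083 g/mol = 0.88927 mol, giving 0.88927 Si and 1.77854 O.
Oxygen sums to 2.66507; scaling by 6/2.66507 = 2.25135 puts the formula on 6 O.
Mg: 0.31436 × 2.25135 = 0.708 atoms per formula unit.

0.708 Mg apfu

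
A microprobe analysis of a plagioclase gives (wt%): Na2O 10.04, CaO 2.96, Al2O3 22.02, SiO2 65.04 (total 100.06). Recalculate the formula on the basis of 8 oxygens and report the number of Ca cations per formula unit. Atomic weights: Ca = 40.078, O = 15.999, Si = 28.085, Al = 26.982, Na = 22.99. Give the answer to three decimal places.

Na2O: 10.04/61.979 = 0.16199 mol → 0.32398 mol Na, 0.16199 mol O.
CaO: 2.96/56.077 = 0.05278 mol → 0.05278 mol Ca, 0.05278 mol O.
Al2O3: 22.02/101.961 = 0.21596 mol → 0.43192 mol Al, 0.64788 mol O.
SiO2: 65.04/60.083 = 1.08250 mol → 1.08250 mol Si, 2.16500 mol O.
Total oxygen = 3.02765 mol. Normalization factor = 8/3.02765 = 2.64231.
Ca per 8 O = 0.05278 × 2.64231 = 0.139.

0.139 Ca apfu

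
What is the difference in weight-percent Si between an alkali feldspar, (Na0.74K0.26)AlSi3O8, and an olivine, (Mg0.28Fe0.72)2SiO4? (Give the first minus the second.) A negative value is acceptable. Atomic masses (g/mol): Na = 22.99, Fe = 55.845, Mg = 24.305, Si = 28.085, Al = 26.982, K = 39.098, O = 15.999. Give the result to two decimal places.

M((Na0.74K0.26)AlSi3O8) = 266.407 g/mol, so wt% Si = 84.255/266.407 × 100 = 31.63%.
M((Mg0.28Fe0.72)2SiO4) = 186.109 g/mol, so wt% Si = 28.085/186.109 × 100 = 15.09%.
31.63 − 15.09 = 16.54 pp.

16.54 percentage points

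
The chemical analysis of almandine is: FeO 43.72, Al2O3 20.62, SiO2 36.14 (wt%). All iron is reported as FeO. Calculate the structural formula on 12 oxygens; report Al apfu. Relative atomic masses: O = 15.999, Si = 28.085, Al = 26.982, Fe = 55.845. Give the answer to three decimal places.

2.007 Al apfu

43.72 wt% FeO ÷ 71.844 g/mol = 0.60854 mol, giving 0.60854 Fe and 0.60854 O.
20.62 wt% Al2O3 ÷ 101.961 g/mol = 0.20223 mol, giving 0.40446 Al and 0.60669 O.
36.14 wt% SiO2 ÷ 60.083 g/mol = 0.60150 mol, giving 0.60150 Si and 1.20300 O.
Oxygen sums to 2.41823; scaling by 12/2.41823 = 4.96231 puts the formula on 12 O.
Al: 0.40446 × 4.96231 = 2.007 atoms per formula unit.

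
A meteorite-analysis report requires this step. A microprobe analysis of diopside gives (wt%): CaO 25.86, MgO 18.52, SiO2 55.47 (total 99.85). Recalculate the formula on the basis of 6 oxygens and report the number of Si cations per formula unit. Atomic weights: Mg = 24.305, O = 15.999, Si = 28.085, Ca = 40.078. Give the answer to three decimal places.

CaO: 25.86/56.077 = 0.46115 mol → 0.46115 mol Ca, 0.46115 mol O.
MgO: 18.52/40.304 = 0.45951 mol → 0.45951 mol Mg, 0.45951 mol O.
SiO2: 55.47/60.083 = 0.92322 mol → 0.92322 mol Si, 1.84644 mol O.
Total oxygen = 2.76710 mol. Normalization factor = 6/2.76710 = 2.16834.
Si per 6 O = 0.92322 × 2.16834 = 2.002.

2.002 Si apfu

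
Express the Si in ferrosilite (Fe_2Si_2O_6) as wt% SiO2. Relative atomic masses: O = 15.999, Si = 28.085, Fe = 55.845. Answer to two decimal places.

45.54 wt%

M(Fe_2Si_2O_6) = 263.854 g/mol; M(SiO2) = 60.083 g/mol.
Moles SiO2 per formula unit = 2 Si ÷ 1 = 2.0000.
SiO2 fraction = (2.0000 × 60.083) / 263.854 = 120.166/263.854 = 0.4554.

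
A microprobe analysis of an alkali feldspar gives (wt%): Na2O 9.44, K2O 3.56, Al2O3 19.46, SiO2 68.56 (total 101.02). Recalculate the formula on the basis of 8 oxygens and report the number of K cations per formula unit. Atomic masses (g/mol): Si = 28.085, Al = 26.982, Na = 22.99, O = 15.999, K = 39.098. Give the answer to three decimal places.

0.199 K apfu

Na2O (M=61.979): mol = 0.15231; Na = 0.30462, O = 0.15231.
K2O (M=94.195): mol = 0.03779; K = 0.07558, O = 0.03779.
Al2O3 (M=101.961): mol = 0.19086; Al = 0.38172, O = 0.57258.
SiO2 (M=60.083): mol = 1.14109; Si = 1.14109, O = 2.28218.
ΣO = 3.04486; factor = 8/ΣO = 2.62738.
K apfu = 0.07558 × 2.62738 = 0.199.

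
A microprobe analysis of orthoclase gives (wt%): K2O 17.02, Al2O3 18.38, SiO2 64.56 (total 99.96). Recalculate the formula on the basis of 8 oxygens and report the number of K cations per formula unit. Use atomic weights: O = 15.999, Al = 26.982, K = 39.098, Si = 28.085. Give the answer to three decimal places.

1.007 K apfu

K2O (M=94.195): mol = 0.18069; K = 0.36138, O = 0.18069.
Al2O3 (M=101.961): mol = 0.18027; Al = 0.36054, O = 0.54081.
SiO2 (M=60.083): mol = 1.07451; Si = 1.07451, O = 2.14902.
ΣO = 2.87052; factor = 8/ΣO = 2.78695.
K apfu = 0.36138 × 2.78695 = 1.007.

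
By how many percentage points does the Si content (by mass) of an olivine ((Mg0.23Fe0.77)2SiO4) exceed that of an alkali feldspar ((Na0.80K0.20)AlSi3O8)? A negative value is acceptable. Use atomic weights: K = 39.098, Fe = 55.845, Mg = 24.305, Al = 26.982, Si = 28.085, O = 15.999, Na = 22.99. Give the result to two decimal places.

M((Mg0.23Fe0.77)2SiO4) = 189.263 g/mol, so wt% Si = 28.085/189.263 × 100 = 14.84%.
M((Na0.80K0.20)AlSi3O8) = 265.441 g/mol, so wt% Si = 84.255/265.441 × 100 = 31.74%.
14.84 − 31.74 = -16.90 pp.

-16.90 percentage points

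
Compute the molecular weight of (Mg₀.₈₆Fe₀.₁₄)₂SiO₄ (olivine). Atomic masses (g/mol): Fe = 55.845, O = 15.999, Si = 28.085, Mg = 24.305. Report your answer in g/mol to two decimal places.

149.52 g/mol

Mg: 1.72 × 24.305 = 41.8046
Fe: 0.28 × 55.845 = 15.6366
Si: 1 × 28.085 = 28.0850
O: 4 × 15.999 = 63.9960
Summing the contributions gives the formula mass.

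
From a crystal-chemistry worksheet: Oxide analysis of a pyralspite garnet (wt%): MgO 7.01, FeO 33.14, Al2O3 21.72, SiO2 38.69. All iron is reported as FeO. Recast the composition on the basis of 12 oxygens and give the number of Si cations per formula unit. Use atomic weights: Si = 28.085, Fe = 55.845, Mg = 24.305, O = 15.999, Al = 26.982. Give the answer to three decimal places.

3.016 Si apfu

MgO (M=40.304): mol = 0.17393; Mg = 0.17393, O = 0.17393.
FeO (M=71.844): mol = 0.46128; Fe = 0.46128, O = 0.46128.
Al2O3 (M=101.961): mol = 0.21302; Al = 0.42604, O = 0.63906.
SiO2 (M=60.083): mol = 0.64394; Si = 0.64394, O = 1.28788.
ΣO = 2.56215; factor = 12/ΣO = 4.68357.
Si apfu = 0.64394 × 4.68357 = 3.016.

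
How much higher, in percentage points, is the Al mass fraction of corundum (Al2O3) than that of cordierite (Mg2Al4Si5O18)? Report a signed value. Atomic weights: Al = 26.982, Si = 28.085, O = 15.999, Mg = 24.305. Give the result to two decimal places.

M(Al2O3) = 101.961 g/mol, so wt% Al = 53.964/101.961 × 100 = 52.93%.
M(Mg2Al4Si5O18) = 584.945 g/mol, so wt% Al = 107.928/584.945 × 100 = 18.45%.
52.93 − 18.45 = 34.48 pp.

34.48 percentage points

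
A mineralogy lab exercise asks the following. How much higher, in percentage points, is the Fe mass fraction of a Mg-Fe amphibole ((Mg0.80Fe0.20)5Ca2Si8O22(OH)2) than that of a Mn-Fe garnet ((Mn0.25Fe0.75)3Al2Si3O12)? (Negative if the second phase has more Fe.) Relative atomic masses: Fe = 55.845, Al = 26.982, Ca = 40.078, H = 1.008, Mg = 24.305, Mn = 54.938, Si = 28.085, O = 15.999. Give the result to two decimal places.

-18.66 percentage points

M((Mg0.80Fe0.20)5Ca2Si8O22(OH)2) = 843.893 g/mol, so wt% Fe = 55.845/843.893 × 100 = 6.62%.
M((Mn0.25Fe0.75)3Al2Si3O12) = 497.062 g/mol, so wt% Fe = 125.651/497.062 × 100 = 25.28%.
6.62 − 25.28 = -18.66 pp.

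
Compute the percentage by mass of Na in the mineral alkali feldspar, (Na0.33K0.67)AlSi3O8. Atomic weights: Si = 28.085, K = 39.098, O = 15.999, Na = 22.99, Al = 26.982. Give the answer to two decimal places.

Formula mass = 0.33·22.99 + 0.67·39.098 + 1·26.982 + 3·28.085 + 8·15.999 = 273.011 g/mol, of which 7.587 g is Na.
So Na makes up 7.587/273.011 = 0.0278 of the mass, i.e. 2.78%.

2.78 wt%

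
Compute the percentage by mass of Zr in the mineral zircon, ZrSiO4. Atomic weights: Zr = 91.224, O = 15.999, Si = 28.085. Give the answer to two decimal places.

Formula mass = 1×91.224 + 1×28.085 + 4×15.999 = 183.305 g/mol, of which 91.224 g is Zr.
So Zr makes up 91.224/183.305 = 0.4977 of the mass, i.e. 49.77%.

49.77 mass %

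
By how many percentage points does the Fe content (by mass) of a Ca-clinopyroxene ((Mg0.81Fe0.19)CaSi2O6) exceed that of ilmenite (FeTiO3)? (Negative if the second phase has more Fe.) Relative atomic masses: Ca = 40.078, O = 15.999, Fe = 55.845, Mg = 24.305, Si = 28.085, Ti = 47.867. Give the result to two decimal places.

-32.04 percentage points

Fe in (Mg0.81Fe0.19)CaSi2O6: molar mass 222.540 g/mol; 0.19×55.845 = 10.611 g → 4.77 wt%.
Fe in FeTiO3: molar mass 151.709 g/mol; 1×55.845 = 55.845 g → 36.81 wt%.
Difference = 4.77 − 36.81 = -32.04 percentage points.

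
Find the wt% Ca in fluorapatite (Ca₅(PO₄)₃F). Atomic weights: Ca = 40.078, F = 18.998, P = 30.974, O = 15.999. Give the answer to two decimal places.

Molar mass of Ca₅(PO₄)₃F: 5×40.078 + 3×30.974 + 12×15.999 + 1×18.998 = 504.298 g/mol.
Mass of Ca per formula unit: 5 × 40.078 = 200.390 g.
Weight fraction Ca = 200.390 / 504.298 = 0.3974.

39.74 weight percent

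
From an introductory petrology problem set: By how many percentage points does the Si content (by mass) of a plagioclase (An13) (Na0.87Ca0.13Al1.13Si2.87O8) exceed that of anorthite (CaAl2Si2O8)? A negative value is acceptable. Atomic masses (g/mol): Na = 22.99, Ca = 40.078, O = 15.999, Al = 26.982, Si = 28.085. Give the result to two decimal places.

M(Na0.87Ca0.13Al1.13Si2.87O8) = 264.297 g/mol, so wt% Si = 80.604/264.297 × 100 = 30.50%.
M(CaAl2Si2O8) = 278.204 g/mol, so wt% Si = 56.170/278.204 × 100 = 20.19%.
30.50 − 20.19 = 10.31 pp.

10.31 percentage points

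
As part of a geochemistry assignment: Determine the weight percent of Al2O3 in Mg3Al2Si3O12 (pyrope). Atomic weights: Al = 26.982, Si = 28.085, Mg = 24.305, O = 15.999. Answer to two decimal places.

Formula mass = 403.122 g/mol.
2 Al → 1.0000 mol Al2O3 per formula unit; M(Al2O3) = 101.961, so Al2O3 mass = 101.961 g.
101.961/403.122 × 100 = 25.29 wt%.

25.29 wt%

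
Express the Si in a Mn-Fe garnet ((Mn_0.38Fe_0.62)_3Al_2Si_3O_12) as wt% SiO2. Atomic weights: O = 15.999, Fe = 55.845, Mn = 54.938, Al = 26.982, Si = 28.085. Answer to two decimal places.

Formula mass = 496.708 g/mol.
3 Si → 3.0000 mol SiO2 per formula unit; M(SiO2) = 60.083, so SiO2 mass = 180.249 g.
180.249/496.708 × 100 = 36.29 wt%.

36.29 wt%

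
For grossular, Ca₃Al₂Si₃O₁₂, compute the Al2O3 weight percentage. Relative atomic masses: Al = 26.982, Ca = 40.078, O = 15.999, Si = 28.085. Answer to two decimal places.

22.64 wt%

Molar mass of Ca₃Al₂Si₃O₁₂ = 3×40.078 + 2×26.982 + 3×28.085 + 12×15.999 = 450.441 g/mol.
Each formula unit contains 2 Al, equivalent to 2/2 = 1.0000 mol Al2O3.
M(Al2O3) = 2×26.982 + 3×15.999 = 101.961 g/mol.
Mass of Al2O3 per formula unit = 1.0000 × 101.961 = 101.961 g.
Al2O3 wt% = 101.961 / 450.441 × 100 = 22.64%.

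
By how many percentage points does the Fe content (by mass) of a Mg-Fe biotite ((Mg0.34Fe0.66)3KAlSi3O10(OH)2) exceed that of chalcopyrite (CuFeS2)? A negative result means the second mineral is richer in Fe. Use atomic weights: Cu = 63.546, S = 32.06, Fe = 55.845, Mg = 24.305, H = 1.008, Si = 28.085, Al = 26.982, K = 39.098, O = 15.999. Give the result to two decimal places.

Fe in (Mg0.34Fe0.66)3KAlSi3O10(OH)2: molar mass 479.703 g/mol; 1.98×55.845 = 110.573 g → 23.05 wt%.
Fe in CuFeS2: molar mass 183.511 g/mol; 1×55.845 = 55.845 g → 30.43 wt%.
Difference = 23.05 − 30.43 = -7.38 percentage points.

-7.38 percentage points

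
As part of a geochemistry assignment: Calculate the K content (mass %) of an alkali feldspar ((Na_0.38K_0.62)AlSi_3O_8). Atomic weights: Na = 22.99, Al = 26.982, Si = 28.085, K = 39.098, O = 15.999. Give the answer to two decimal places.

Molar mass of (Na_0.38K_0.62)AlSi_3O_8: 0.38×22.99 + 0.62×39.098 + 1×26.982 + 3×28.085 + 8×15.999 = 272.206 g/mol.
Mass of K per formula unit: 0.62 × 39.098 = 24.241 g.
Weight fraction K = 24.241 / 272.206 = 0.0891.

8.91 mass %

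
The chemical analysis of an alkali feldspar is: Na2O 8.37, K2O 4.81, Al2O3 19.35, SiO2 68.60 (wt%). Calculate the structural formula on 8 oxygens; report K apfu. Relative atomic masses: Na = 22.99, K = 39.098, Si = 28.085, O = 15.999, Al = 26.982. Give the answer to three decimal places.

Na2O (M=61.979): mol = 0.13505; Na = 0.27010, O = 0.13505.
K2O (M=94.195): mol = 0.05106; K = 0.10212, O = 0.05106.
Al2O3 (M=101.961): mol = 0.18978; Al = 0.37956, O = 0.56934.
SiO2 (M=60.083): mol = 1.14175; Si = 1.14175, O = 2.28350.
ΣO = 3.03895; factor = 8/ΣO = 2.63249.
K apfu = 0.10212 × 2.63249 = 0.269.

0.269 K apfu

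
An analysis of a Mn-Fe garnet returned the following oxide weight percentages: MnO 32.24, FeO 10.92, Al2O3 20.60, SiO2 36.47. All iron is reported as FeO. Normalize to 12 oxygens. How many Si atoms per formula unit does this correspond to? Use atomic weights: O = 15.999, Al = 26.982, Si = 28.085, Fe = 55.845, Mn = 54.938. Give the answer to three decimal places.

32.24 wt% MnO ÷ 70.937 g/mol = 0.45449 mol, giving 0.45449 Mn and 0.45449 O.
10.92 wt% FeO ÷ 71.844 g/mol = 0.15200 mol, giving 0.15200 Fe and 0.15200 O.
20.60 wt% Al2O3 ÷ 101.961 g/mol = 0.20204 mol, giving 0.40408 Al and 0.60612 O.
36.47 wt% SiO2 ÷ 60.083 g/mol = 0.60699 mol, giving 0.60699 Si and 1.21398 O.
Oxygen sums to 2.42659; scaling by 12/2.42659 = 4.94521 puts the formula on 12 O.
Si: 0.60699 × 4.94521 = 3.002 atoms per formula unit.

3.002 Si apfu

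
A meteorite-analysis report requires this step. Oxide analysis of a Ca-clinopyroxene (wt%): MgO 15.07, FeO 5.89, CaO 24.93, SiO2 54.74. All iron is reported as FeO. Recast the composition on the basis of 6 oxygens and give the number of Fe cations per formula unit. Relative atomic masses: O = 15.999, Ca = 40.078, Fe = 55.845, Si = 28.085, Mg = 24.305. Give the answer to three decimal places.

MgO (M=40.304): mol = 0.37391; Mg = 0.37391, O = 0.37391.
FeO (M=71.844): mol = 0.08198; Fe = 0.08198, O = 0.08198.
CaO (M=56.077): mol = 0.44457; Ca = 0.44457, O = 0.44457.
SiO2 (M=60.083): mol = 0.91107; Si = 0.91107, O = 1.82214.
ΣO = 2.72260; factor = 6/ΣO = 2.20378.
Fe apfu = 0.08198 × 2.20378 = 0.181.

0.181 Fe apfu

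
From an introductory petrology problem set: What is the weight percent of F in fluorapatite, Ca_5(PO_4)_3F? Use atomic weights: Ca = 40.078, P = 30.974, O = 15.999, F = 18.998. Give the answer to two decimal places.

Formula mass = 5·40.078 + 3·30.974 + 12·15.999 + 1·18.998 = 504.298 g/mol, of which 18.998 g is F.
So F makes up 18.998/504.298 = 0.0377 of the mass, i.e. 3.77%.

3.77 wt%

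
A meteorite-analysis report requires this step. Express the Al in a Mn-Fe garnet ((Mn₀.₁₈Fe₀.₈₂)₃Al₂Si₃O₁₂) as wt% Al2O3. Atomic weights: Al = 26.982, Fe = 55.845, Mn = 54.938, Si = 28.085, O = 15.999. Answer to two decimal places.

Formula mass = 497.252 g/mol.
2 Al → 1.0000 mol Al2O3 per formula unit; M(Al2O3) = 101.961, so Al2O3 mass = 101.961 g.
101.961/497.252 × 100 = 20.50 wt%.

20.50 wt%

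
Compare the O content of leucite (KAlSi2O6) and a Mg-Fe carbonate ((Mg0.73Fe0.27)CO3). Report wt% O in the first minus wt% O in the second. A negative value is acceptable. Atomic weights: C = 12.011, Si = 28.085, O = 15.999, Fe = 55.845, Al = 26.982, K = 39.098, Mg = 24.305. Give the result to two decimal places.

-7.72 percentage points

M(KAlSi2O6) = 218.244 g/mol, so wt% O = 95.994/218.244 × 100 = 43.98%.
M((Mg0.73Fe0.27)CO3) = 92.829 g/mol, so wt% O = 47.997/92.829 × 100 = 51.70%.
43.98 − 51.70 = -7.72 pp.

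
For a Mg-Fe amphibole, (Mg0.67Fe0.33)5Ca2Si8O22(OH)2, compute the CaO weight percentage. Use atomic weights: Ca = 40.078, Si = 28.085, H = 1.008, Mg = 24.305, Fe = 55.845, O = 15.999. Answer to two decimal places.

Molar mass of (Mg0.67Fe0.33)5Ca2Si8O22(OH)2 = 3.35*24.305 + 1.65*55.845 + 2*40.078 + 8*28.085 + 24*15.999 + 2*1.008 = 864.394 g/mol.
Each formula unit contains 2 Ca, equivalent to 2/1 = 2.0000 mol CaO.
M(CaO) = 1×40.078 + 1×15.999 = 56.077 g/mol.
Mass of CaO per formula unit = 2.0000 × 56.077 = 112.154 g.
CaO wt% = 112.154 / 864.394 × 100 = 12.97%.

12.97 wt%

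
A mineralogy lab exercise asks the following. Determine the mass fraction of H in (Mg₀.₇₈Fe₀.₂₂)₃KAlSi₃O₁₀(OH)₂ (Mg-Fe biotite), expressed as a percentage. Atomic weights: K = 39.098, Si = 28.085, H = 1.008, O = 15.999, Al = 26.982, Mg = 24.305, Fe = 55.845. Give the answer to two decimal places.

0.46 wt%

M((Mg₀.₇₈Fe₀.₂₂)₃KAlSi₃O₁₀(OH)₂) = 438.070 g/mol.
H contributes 2 × 1.008 = 2.016 g per mole.
2.016/438.070 = 0.0046 → 0.46%.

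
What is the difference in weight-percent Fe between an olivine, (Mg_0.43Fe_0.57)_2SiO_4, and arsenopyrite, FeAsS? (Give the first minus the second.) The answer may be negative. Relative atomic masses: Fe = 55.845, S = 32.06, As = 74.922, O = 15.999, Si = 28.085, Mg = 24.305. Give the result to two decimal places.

1.74 percentage points

M((Mg_0.43Fe_0.57)_2SiO_4) = 176.647 g/mol, so wt% Fe = 63.663/176.647 × 100 = 36.04%.
M(FeAsS) = 162.827 g/mol, so wt% Fe = 55.845/162.827 × 100 = 34.30%.
36.04 − 34.30 = 1.74 pp.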